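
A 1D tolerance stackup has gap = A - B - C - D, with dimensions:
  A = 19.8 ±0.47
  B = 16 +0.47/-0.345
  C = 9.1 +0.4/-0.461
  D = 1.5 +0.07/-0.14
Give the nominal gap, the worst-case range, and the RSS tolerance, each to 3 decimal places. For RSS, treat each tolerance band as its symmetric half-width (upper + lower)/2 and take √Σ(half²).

Stack each dimension's contribution:
  +A: nom +19.800 → Σnom=19.800; wc +0.470/-0.470 → slack +0.470/-0.470; half-tol=0.470, Σhalf²=0.220900
  -B: nom -16.000 → Σnom=3.800; wc +0.345/-0.470 → slack +0.815/-0.940; half-tol=0.407, Σhalf²=0.386956
  -C: nom -9.100 → Σnom=-5.300; wc +0.461/-0.400 → slack +1.276/-1.340; half-tol=0.430, Σhalf²=0.572287
  -D: nom -1.500 → Σnom=-6.800; wc +0.140/-0.070 → slack +1.416/-1.410; half-tol=0.105, Σhalf²=0.583311
Nominal = -6.800. Worst-case = [-6.800 - 1.410, -6.800 + 1.416] = [-8.210, -5.384]. RSS = √0.583311 = 0.764.

nominal=-6.800 wc=[-8.210,-5.384] rss=0.764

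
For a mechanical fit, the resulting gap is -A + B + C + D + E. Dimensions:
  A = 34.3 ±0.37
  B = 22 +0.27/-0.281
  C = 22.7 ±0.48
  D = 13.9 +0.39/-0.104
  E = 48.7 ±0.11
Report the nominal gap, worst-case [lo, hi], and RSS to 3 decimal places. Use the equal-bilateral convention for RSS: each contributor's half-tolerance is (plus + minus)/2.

Stack each dimension's contribution:
  -A: nom -34.300 → Σnom=-34.300; wc +0.370/-0.370 → slack +0.370/-0.370; half-tol=0.370, Σhalf²=0.136900
  +B: nom +22.000 → Σnom=-12.300; wc +0.270/-0.281 → slack +0.640/-0.651; half-tol=0.276, Σhalf²=0.212800
  +C: nom +22.700 → Σnom=10.400; wc +0.480/-0.480 → slack +1.120/-1.131; half-tol=0.480, Σhalf²=0.443200
  +D: nom +13.900 → Σnom=24.300; wc +0.390/-0.104 → slack +1.510/-1.235; half-tol=0.247, Σhalf²=0.504209
  +E: nom +48.700 → Σnom=73.000; wc +0.110/-0.110 → slack +1.620/-1.345; half-tol=0.110, Σhalf²=0.516309
Nominal = 73.000. Worst-case = [73.000 - 1.345, 73.000 + 1.620] = [71.655, 74.620]. RSS = √0.516309 = 0.719.

nominal=73.000 wc=[71.655,74.620] rss=0.719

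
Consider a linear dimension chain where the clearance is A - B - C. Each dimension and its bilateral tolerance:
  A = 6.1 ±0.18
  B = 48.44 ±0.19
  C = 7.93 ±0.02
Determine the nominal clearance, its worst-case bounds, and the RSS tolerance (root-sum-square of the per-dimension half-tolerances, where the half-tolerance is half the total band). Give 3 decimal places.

nominal=-50.270 wc=[-50.660,-49.880] rss=0.262

Stack each dimension's contribution:
  +A: nom +6.100 → Σnom=6.100; wc +0.180/-0.180 → slack +0.180/-0.180; half-tol=0.180, Σhalf²=0.032400
  -B: nom -48.440 → Σnom=-42.340; wc +0.190/-0.190 → slack +0.370/-0.370; half-tol=0.190, Σhalf²=0.068500
  -C: nom -7.930 → Σnom=-50.270; wc +0.020/-0.020 → slack +0.390/-0.390; half-tol=0.020, Σhalf²=0.068900
Nominal = -50.270. Worst-case = [-50.270 - 0.390, -50.270 + 0.390] = [-50.660, -49.880]. RSS = √0.068900 = 0.262.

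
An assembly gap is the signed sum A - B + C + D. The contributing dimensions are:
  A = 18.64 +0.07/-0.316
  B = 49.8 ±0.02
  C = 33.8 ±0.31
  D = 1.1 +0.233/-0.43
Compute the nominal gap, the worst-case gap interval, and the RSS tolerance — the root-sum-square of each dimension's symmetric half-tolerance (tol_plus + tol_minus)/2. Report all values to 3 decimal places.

Stack each dimension's contribution:
  +A: nom +18.640 → Σnom=18.640; wc +0.070/-0.316 → slack +0.070/-0.316; half-tol=0.193, Σhalf²=0.037249
  -B: nom -49.800 → Σnom=-31.160; wc +0.020/-0.020 → slack +0.090/-0.336; half-tol=0.020, Σhalf²=0.037649
  +C: nom +33.800 → Σnom=2.640; wc +0.310/-0.310 → slack +0.400/-0.646; half-tol=0.310, Σhalf²=0.133749
  +D: nom +1.100 → Σnom=3.740; wc +0.233/-0.430 → slack +0.633/-1.076; half-tol=0.332, Σhalf²=0.243641
Nominal = 3.740. Worst-case = [3.740 - 1.076, 3.740 + 0.633] = [2.664, 4.373]. RSS = √0.243641 = 0.494.

nominal=3.740 wc=[2.664,4.373] rss=0.494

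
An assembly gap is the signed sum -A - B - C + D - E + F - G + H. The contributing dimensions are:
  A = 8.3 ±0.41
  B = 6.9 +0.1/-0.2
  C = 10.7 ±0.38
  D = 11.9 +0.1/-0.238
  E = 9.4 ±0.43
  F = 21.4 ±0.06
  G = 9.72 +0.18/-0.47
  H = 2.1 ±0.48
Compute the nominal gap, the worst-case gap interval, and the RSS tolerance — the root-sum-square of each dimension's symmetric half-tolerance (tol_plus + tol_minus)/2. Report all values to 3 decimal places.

nominal=-9.620 wc=[-11.898,-7.090] rss=0.942

Stack each dimension's contribution:
  -A: nom -8.300 → Σnom=-8.300; wc +0.410/-0.410 → slack +0.410/-0.410; half-tol=0.410, Σhalf²=0.168100
  -B: nom -6.900 → Σnom=-15.200; wc +0.200/-0.100 → slack +0.610/-0.510; half-tol=0.150, Σhalf²=0.190600
  -C: nom -10.700 → Σnom=-25.900; wc +0.380/-0.380 → slack +0.990/-0.890; half-tol=0.380, Σhalf²=0.335000
  +D: nom +11.900 → Σnom=-14.000; wc +0.100/-0.238 → slack +1.090/-1.128; half-tol=0.169, Σhalf²=0.363561
  -E: nom -9.400 → Σnom=-23.400; wc +0.430/-0.430 → slack +1.520/-1.558; half-tol=0.430, Σhalf²=0.548461
  +F: nom +21.400 → Σnom=-2.000; wc +0.060/-0.060 → slack +1.580/-1.618; half-tol=0.060, Σhalf²=0.552061
  -G: nom -9.720 → Σnom=-11.720; wc +0.470/-0.180 → slack +2.050/-1.798; half-tol=0.325, Σhalf²=0.657686
  +H: nom +2.100 → Σnom=-9.620; wc +0.480/-0.480 → slack +2.530/-2.278; half-tol=0.480, Σhalf²=0.888086
Nominal = -9.620. Worst-case = [-9.620 - 2.278, -9.620 + 2.530] = [-11.898, -7.090]. RSS = √0.888086 = 0.942.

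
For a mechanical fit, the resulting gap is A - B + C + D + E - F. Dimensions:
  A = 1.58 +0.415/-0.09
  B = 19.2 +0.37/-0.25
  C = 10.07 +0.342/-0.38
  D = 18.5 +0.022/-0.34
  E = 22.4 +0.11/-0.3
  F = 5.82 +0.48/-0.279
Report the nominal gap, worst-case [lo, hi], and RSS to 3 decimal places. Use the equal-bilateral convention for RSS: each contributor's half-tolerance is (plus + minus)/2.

nominal=27.530 wc=[25.570,28.948] rss=0.713

Stack each dimension's contribution:
  +A: nom +1.580 → Σnom=1.580; wc +0.415/-0.090 → slack +0.415/-0.090; half-tol=0.253, Σhalf²=0.063756
  -B: nom -19.200 → Σnom=-17.620; wc +0.250/-0.370 → slack +0.665/-0.460; half-tol=0.310, Σhalf²=0.159856
  +C: nom +10.070 → Σnom=-7.550; wc +0.342/-0.380 → slack +1.007/-0.840; half-tol=0.361, Σhalf²=0.290177
  +D: nom +18.500 → Σnom=10.950; wc +0.022/-0.340 → slack +1.029/-1.180; half-tol=0.181, Σhalf²=0.322938
  +E: nom +22.400 → Σnom=33.350; wc +0.110/-0.300 → slack +1.139/-1.480; half-tol=0.205, Σhalf²=0.364963
  -F: nom -5.820 → Σnom=27.530; wc +0.279/-0.480 → slack +1.418/-1.960; half-tol=0.380, Σhalf²=0.508984
Nominal = 27.530. Worst-case = [27.530 - 1.960, 27.530 + 1.418] = [25.570, 28.948]. RSS = √0.508984 = 0.713.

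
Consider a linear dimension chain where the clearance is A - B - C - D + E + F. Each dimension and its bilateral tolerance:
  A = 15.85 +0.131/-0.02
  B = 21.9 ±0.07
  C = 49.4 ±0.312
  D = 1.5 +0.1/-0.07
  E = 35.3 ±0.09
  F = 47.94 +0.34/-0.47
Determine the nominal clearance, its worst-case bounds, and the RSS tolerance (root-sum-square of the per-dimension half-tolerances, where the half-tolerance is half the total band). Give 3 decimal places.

Stack each dimension's contribution:
  +A: nom +15.850 → Σnom=15.850; wc +0.131/-0.020 → slack +0.131/-0.020; half-tol=0.075, Σhalf²=0.005700
  -B: nom -21.900 → Σnom=-6.050; wc +0.070/-0.070 → slack +0.201/-0.090; half-tol=0.070, Σhalf²=0.010600
  -C: nom -49.400 → Σnom=-55.450; wc +0.312/-0.312 → slack +0.513/-0.402; half-tol=0.312, Σhalf²=0.107944
  -D: nom -1.500 → Σnom=-56.950; wc +0.070/-0.100 → slack +0.583/-0.502; half-tol=0.085, Σhalf²=0.115169
  +E: nom +35.300 → Σnom=-21.650; wc +0.090/-0.090 → slack +0.673/-0.592; half-tol=0.090, Σhalf²=0.123269
  +F: nom +47.940 → Σnom=26.290; wc +0.340/-0.470 → slack +1.013/-1.062; half-tol=0.405, Σhalf²=0.287294
Nominal = 26.290. Worst-case = [26.290 - 1.062, 26.290 + 1.013] = [25.228, 27.303]. RSS = √0.287294 = 0.536.

nominal=26.290 wc=[25.228,27.303] rss=0.536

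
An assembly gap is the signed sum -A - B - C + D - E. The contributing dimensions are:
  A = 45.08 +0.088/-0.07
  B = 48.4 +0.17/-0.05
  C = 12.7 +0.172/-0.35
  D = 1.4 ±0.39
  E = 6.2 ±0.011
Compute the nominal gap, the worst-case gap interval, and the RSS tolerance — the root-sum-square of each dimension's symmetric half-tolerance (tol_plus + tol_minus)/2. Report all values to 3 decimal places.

nominal=-110.980 wc=[-111.811,-110.109] rss=0.489

Stack each dimension's contribution:
  -A: nom -45.080 → Σnom=-45.080; wc +0.070/-0.088 → slack +0.070/-0.088; half-tol=0.079, Σhalf²=0.006241
  -B: nom -48.400 → Σnom=-93.480; wc +0.050/-0.170 → slack +0.120/-0.258; half-tol=0.110, Σhalf²=0.018341
  -C: nom -12.700 → Σnom=-106.180; wc +0.350/-0.172 → slack +0.470/-0.430; half-tol=0.261, Σhalf²=0.086462
  +D: nom +1.400 → Σnom=-104.780; wc +0.390/-0.390 → slack +0.860/-0.820; half-tol=0.390, Σhalf²=0.238562
  -E: nom -6.200 → Σnom=-110.980; wc +0.011/-0.011 → slack +0.871/-0.831; half-tol=0.011, Σhalf²=0.238683
Nominal = -110.980. Worst-case = [-110.980 - 0.831, -110.980 + 0.871] = [-111.811, -110.109]. RSS = √0.238683 = 0.489.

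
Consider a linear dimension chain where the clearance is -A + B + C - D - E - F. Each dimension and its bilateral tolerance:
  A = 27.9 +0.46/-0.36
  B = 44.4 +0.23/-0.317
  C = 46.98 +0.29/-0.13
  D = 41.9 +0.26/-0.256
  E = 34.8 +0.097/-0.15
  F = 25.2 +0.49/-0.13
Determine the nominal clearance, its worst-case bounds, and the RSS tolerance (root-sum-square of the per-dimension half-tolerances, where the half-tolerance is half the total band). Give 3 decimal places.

nominal=-38.420 wc=[-40.174,-37.004] rss=0.682

Stack each dimension's contribution:
  -A: nom -27.900 → Σnom=-27.900; wc +0.360/-0.460 → slack +0.360/-0.460; half-tol=0.410, Σhalf²=0.168100
  +B: nom +44.400 → Σnom=16.500; wc +0.230/-0.317 → slack +0.590/-0.777; half-tol=0.274, Σhalf²=0.242902
  +C: nom +46.980 → Σnom=63.480; wc +0.290/-0.130 → slack +0.880/-0.907; half-tol=0.210, Σhalf²=0.287002
  -D: nom -41.900 → Σnom=21.580; wc +0.256/-0.260 → slack +1.136/-1.167; half-tol=0.258, Σhalf²=0.353566
  -E: nom -34.800 → Σnom=-13.220; wc +0.150/-0.097 → slack +1.286/-1.264; half-tol=0.123, Σhalf²=0.368819
  -F: nom -25.200 → Σnom=-38.420; wc +0.130/-0.490 → slack +1.416/-1.754; half-tol=0.310, Σhalf²=0.464919
Nominal = -38.420. Worst-case = [-38.420 - 1.754, -38.420 + 1.416] = [-40.174, -37.004]. RSS = √0.464919 = 0.682.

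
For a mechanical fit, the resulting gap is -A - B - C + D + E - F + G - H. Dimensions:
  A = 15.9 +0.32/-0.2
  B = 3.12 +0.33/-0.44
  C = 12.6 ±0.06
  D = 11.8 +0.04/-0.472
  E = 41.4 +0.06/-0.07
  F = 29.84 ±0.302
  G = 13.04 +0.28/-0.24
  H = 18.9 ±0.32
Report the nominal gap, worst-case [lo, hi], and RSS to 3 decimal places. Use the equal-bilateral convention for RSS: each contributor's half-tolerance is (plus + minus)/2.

Stack each dimension's contribution:
  -A: nom -15.900 → Σnom=-15.900; wc +0.200/-0.320 → slack +0.200/-0.320; half-tol=0.260, Σhalf²=0.067600
  -B: nom -3.120 → Σnom=-19.020; wc +0.440/-0.330 → slack +0.640/-0.650; half-tol=0.385, Σhalf²=0.215825
  -C: nom -12.600 → Σnom=-31.620; wc +0.060/-0.060 → slack +0.700/-0.710; half-tol=0.060, Σhalf²=0.219425
  +D: nom +11.800 → Σnom=-19.820; wc +0.040/-0.472 → slack +0.740/-1.182; half-tol=0.256, Σhalf²=0.284961
  +E: nom +41.400 → Σnom=21.580; wc +0.060/-0.070 → slack +0.800/-1.252; half-tol=0.065, Σhalf²=0.289186
  -F: nom -29.840 → Σnom=-8.260; wc +0.302/-0.302 → slack +1.102/-1.554; half-tol=0.302, Σhalf²=0.380390
  +G: nom +13.040 → Σnom=4.780; wc +0.280/-0.240 → slack +1.382/-1.794; half-tol=0.260, Σhalf²=0.447990
  -H: nom -18.900 → Σnom=-14.120; wc +0.320/-0.320 → slack +1.702/-2.114; half-tol=0.320, Σhalf²=0.550390
Nominal = -14.120. Worst-case = [-14.120 - 2.114, -14.120 + 1.702] = [-16.234, -12.418]. RSS = √0.550390 = 0.742.

nominal=-14.120 wc=[-16.234,-12.418] rss=0.742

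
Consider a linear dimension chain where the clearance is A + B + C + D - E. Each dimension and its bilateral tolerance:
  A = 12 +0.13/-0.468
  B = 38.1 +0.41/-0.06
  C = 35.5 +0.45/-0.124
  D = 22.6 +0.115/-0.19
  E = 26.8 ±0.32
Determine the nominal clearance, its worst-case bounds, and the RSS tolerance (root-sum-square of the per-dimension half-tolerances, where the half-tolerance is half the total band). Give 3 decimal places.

nominal=81.400 wc=[80.238,82.825] rss=0.594

Stack each dimension's contribution:
  +A: nom +12.000 → Σnom=12.000; wc +0.130/-0.468 → slack +0.130/-0.468; half-tol=0.299, Σhalf²=0.089401
  +B: nom +38.100 → Σnom=50.100; wc +0.410/-0.060 → slack +0.540/-0.528; half-tol=0.235, Σhalf²=0.144626
  +C: nom +35.500 → Σnom=85.600; wc +0.450/-0.124 → slack +0.990/-0.652; half-tol=0.287, Σhalf²=0.226995
  +D: nom +22.600 → Σnom=108.200; wc +0.115/-0.190 → slack +1.105/-0.842; half-tol=0.152, Σhalf²=0.250251
  -E: nom -26.800 → Σnom=81.400; wc +0.320/-0.320 → slack +1.425/-1.162; half-tol=0.320, Σhalf²=0.352651
Nominal = 81.400. Worst-case = [81.400 - 1.162, 81.400 + 1.425] = [80.238, 82.825]. RSS = √0.352651 = 0.594.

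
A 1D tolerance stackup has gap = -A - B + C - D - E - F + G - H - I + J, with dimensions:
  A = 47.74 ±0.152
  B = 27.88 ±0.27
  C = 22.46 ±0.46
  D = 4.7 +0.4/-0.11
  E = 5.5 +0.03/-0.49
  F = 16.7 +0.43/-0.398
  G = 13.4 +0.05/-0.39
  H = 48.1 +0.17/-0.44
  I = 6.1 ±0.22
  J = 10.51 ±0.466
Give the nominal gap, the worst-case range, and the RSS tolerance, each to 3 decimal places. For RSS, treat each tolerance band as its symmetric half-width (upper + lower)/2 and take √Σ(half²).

nominal=-110.350 wc=[-113.338,-107.294] rss=1.009

Stack each dimension's contribution:
  -A: nom -47.740 → Σnom=-47.740; wc +0.152/-0.152 → slack +0.152/-0.152; half-tol=0.152, Σhalf²=0.023104
  -B: nom -27.880 → Σnom=-75.620; wc +0.270/-0.270 → slack +0.422/-0.422; half-tol=0.270, Σhalf²=0.096004
  +C: nom +22.460 → Σnom=-53.160; wc +0.460/-0.460 → slack +0.882/-0.882; half-tol=0.460, Σhalf²=0.307604
  -D: nom -4.700 → Σnom=-57.860; wc +0.110/-0.400 → slack +0.992/-1.282; half-tol=0.255, Σhalf²=0.372629
  -E: nom -5.500 → Σnom=-63.360; wc +0.490/-0.030 → slack +1.482/-1.312; half-tol=0.260, Σhalf²=0.440229
  -F: nom -16.700 → Σnom=-80.060; wc +0.398/-0.430 → slack +1.880/-1.742; half-tol=0.414, Σhalf²=0.611625
  +G: nom +13.400 → Σnom=-66.660; wc +0.050/-0.390 → slack +1.930/-2.132; half-tol=0.220, Σhalf²=0.660025
  -H: nom -48.100 → Σnom=-114.760; wc +0.440/-0.170 → slack +2.370/-2.302; half-tol=0.305, Σhalf²=0.753050
  -I: nom -6.100 → Σnom=-120.860; wc +0.220/-0.220 → slack +2.590/-2.522; half-tol=0.220, Σhalf²=0.801450
  +J: nom +10.510 → Σnom=-110.350; wc +0.466/-0.466 → slack +3.056/-2.988; half-tol=0.466, Σhalf²=1.018606
Nominal = -110.350. Worst-case = [-110.350 - 2.988, -110.350 + 3.056] = [-113.338, -107.294]. RSS = √1.018606 = 1.009.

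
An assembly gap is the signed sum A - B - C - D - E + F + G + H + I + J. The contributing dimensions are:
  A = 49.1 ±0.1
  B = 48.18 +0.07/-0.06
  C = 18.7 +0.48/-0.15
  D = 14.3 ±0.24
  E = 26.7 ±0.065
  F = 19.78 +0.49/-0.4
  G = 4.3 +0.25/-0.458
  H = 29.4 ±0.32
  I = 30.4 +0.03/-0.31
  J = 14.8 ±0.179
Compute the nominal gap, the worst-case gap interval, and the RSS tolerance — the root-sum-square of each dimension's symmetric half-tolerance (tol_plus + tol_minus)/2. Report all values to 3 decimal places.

Stack each dimension's contribution:
  +A: nom +49.100 → Σnom=49.100; wc +0.100/-0.100 → slack +0.100/-0.100; half-tol=0.100, Σhalf²=0.010000
  -B: nom -48.180 → Σnom=0.920; wc +0.060/-0.070 → slack +0.160/-0.170; half-tol=0.065, Σhalf²=0.014225
  -C: nom -18.700 → Σnom=-17.780; wc +0.150/-0.480 → slack +0.310/-0.650; half-tol=0.315, Σhalf²=0.113450
  -D: nom -14.300 → Σnom=-32.080; wc +0.240/-0.240 → slack +0.550/-0.890; half-tol=0.240, Σhalf²=0.171050
  -E: nom -26.700 → Σnom=-58.780; wc +0.065/-0.065 → slack +0.615/-0.955; half-tol=0.065, Σhalf²=0.175275
  +F: nom +19.780 → Σnom=-39.000; wc +0.490/-0.400 → slack +1.105/-1.355; half-tol=0.445, Σhalf²=0.373300
  +G: nom +4.300 → Σnom=-34.700; wc +0.250/-0.458 → slack +1.355/-1.813; half-tol=0.354, Σhalf²=0.498616
  +H: nom +29.400 → Σnom=-5.300; wc +0.320/-0.320 → slack +1.675/-2.133; half-tol=0.320, Σhalf²=0.601016
  +I: nom +30.400 → Σnom=25.100; wc +0.030/-0.310 → slack +1.705/-2.443; half-tol=0.170, Σhalf²=0.629916
  +J: nom +14.800 → Σnom=39.900; wc +0.179/-0.179 → slack +1.884/-2.622; half-tol=0.179, Σhalf²=0.661957
Nominal = 39.900. Worst-case = [39.900 - 2.622, 39.900 + 1.884] = [37.278, 41.784]. RSS = √0.661957 = 0.814.

nominal=39.900 wc=[37.278,41.784] rss=0.814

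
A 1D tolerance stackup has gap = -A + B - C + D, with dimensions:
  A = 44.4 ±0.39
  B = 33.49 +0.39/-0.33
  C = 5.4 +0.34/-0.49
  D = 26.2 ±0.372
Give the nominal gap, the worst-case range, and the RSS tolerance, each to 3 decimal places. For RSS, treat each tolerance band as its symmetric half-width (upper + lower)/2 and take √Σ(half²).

Stack each dimension's contribution:
  -A: nom -44.400 → Σnom=-44.400; wc +0.390/-0.390 → slack +0.390/-0.390; half-tol=0.390, Σhalf²=0.152100
  +B: nom +33.490 → Σnom=-10.910; wc +0.390/-0.330 → slack +0.780/-0.720; half-tol=0.360, Σhalf²=0.281700
  -C: nom -5.400 → Σnom=-16.310; wc +0.490/-0.340 → slack +1.270/-1.060; half-tol=0.415, Σhalf²=0.453925
  +D: nom +26.200 → Σnom=9.890; wc +0.372/-0.372 → slack +1.642/-1.432; half-tol=0.372, Σhalf²=0.592309
Nominal = 9.890. Worst-case = [9.890 - 1.432, 9.890 + 1.642] = [8.458, 11.532]. RSS = √0.592309 = 0.770.

nominal=9.890 wc=[8.458,11.532] rss=0.770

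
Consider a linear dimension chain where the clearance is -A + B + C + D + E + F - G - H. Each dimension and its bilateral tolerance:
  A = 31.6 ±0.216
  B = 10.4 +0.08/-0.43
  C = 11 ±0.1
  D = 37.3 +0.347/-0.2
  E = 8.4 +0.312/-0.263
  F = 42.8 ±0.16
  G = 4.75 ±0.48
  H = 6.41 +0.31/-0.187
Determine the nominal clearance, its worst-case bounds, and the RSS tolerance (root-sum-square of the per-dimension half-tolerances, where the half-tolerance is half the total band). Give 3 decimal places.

nominal=67.140 wc=[64.981,69.022] rss=0.773

Stack each dimension's contribution:
  -A: nom -31.600 → Σnom=-31.600; wc +0.216/-0.216 → slack +0.216/-0.216; half-tol=0.216, Σhalf²=0.046656
  +B: nom +10.400 → Σnom=-21.200; wc +0.080/-0.430 → slack +0.296/-0.646; half-tol=0.255, Σhalf²=0.111681
  +C: nom +11.000 → Σnom=-10.200; wc +0.100/-0.100 → slack +0.396/-0.746; half-tol=0.100, Σhalf²=0.121681
  +D: nom +37.300 → Σnom=27.100; wc +0.347/-0.200 → slack +0.743/-0.946; half-tol=0.273, Σhalf²=0.196483
  +E: nom +8.400 → Σnom=35.500; wc +0.312/-0.263 → slack +1.055/-1.209; half-tol=0.287, Σhalf²=0.279139
  +F: nom +42.800 → Σnom=78.300; wc +0.160/-0.160 → slack +1.215/-1.369; half-tol=0.160, Σhalf²=0.304739
  -G: nom -4.750 → Σnom=73.550; wc +0.480/-0.480 → slack +1.695/-1.849; half-tol=0.480, Σhalf²=0.535139
  -H: nom -6.410 → Σnom=67.140; wc +0.187/-0.310 → slack +1.882/-2.159; half-tol=0.248, Σhalf²=0.596892
Nominal = 67.140. Worst-case = [67.140 - 2.159, 67.140 + 1.882] = [64.981, 69.022]. RSS = √0.596892 = 0.773.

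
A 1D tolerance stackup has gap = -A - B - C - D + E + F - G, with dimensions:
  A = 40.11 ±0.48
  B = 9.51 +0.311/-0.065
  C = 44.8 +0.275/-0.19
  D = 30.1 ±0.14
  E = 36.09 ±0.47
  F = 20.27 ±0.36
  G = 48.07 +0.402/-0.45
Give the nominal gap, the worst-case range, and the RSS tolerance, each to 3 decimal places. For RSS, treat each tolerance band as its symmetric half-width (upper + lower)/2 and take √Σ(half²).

nominal=-116.230 wc=[-118.668,-114.075] rss=0.933

Stack each dimension's contribution:
  -A: nom -40.110 → Σnom=-40.110; wc +0.480/-0.480 → slack +0.480/-0.480; half-tol=0.480, Σhalf²=0.230400
  -B: nom -9.510 → Σnom=-49.620; wc +0.065/-0.311 → slack +0.545/-0.791; half-tol=0.188, Σhalf²=0.265744
  -C: nom -44.800 → Σnom=-94.420; wc +0.190/-0.275 → slack +0.735/-1.066; half-tol=0.233, Σhalf²=0.319800
  -D: nom -30.100 → Σnom=-124.520; wc +0.140/-0.140 → slack +0.875/-1.206; half-tol=0.140, Σhalf²=0.339400
  +E: nom +36.090 → Σnom=-88.430; wc +0.470/-0.470 → slack +1.345/-1.676; half-tol=0.470, Σhalf²=0.560300
  +F: nom +20.270 → Σnom=-68.160; wc +0.360/-0.360 → slack +1.705/-2.036; half-tol=0.360, Σhalf²=0.689900
  -G: nom -48.070 → Σnom=-116.230; wc +0.450/-0.402 → slack +2.155/-2.438; half-tol=0.426, Σhalf²=0.871376
Nominal = -116.230. Worst-case = [-116.230 - 2.438, -116.230 + 2.155] = [-118.668, -114.075]. RSS = √0.871376 = 0.933.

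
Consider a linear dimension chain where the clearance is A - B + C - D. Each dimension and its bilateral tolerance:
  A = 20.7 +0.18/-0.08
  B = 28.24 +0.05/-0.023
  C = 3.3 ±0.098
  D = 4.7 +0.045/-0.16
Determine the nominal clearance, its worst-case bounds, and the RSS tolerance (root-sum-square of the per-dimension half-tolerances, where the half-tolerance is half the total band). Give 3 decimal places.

Stack each dimension's contribution:
  +A: nom +20.700 → Σnom=20.700; wc +0.180/-0.080 → slack +0.180/-0.080; half-tol=0.130, Σhalf²=0.016900
  -B: nom -28.240 → Σnom=-7.540; wc +0.023/-0.050 → slack +0.203/-0.130; half-tol=0.037, Σhalf²=0.018232
  +C: nom +3.300 → Σnom=-4.240; wc +0.098/-0.098 → slack +0.301/-0.228; half-tol=0.098, Σhalf²=0.027836
  -D: nom -4.700 → Σnom=-8.940; wc +0.160/-0.045 → slack +0.461/-0.273; half-tol=0.103, Σhalf²=0.038343
Nominal = -8.940. Worst-case = [-8.940 - 0.273, -8.940 + 0.461] = [-9.213, -8.479]. RSS = √0.038343 = 0.196.

nominal=-8.940 wc=[-9.213,-8.479] rss=0.196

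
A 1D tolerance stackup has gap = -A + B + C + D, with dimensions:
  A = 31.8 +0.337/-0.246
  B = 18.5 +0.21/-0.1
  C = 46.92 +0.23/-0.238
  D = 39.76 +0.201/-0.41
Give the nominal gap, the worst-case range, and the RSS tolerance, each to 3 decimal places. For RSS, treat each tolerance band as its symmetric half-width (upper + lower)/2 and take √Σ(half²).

nominal=73.380 wc=[72.295,74.267] rss=0.507

Stack each dimension's contribution:
  -A: nom -31.800 → Σnom=-31.800; wc +0.246/-0.337 → slack +0.246/-0.337; half-tol=0.291, Σhalf²=0.084972
  +B: nom +18.500 → Σnom=-13.300; wc +0.210/-0.100 → slack +0.456/-0.437; half-tol=0.155, Σhalf²=0.108997
  +C: nom +46.920 → Σnom=33.620; wc +0.230/-0.238 → slack +0.686/-0.675; half-tol=0.234, Σhalf²=0.163753
  +D: nom +39.760 → Σnom=73.380; wc +0.201/-0.410 → slack +0.887/-1.085; half-tol=0.305, Σhalf²=0.257083
Nominal = 73.380. Worst-case = [73.380 - 1.085, 73.380 + 0.887] = [72.295, 74.267]. RSS = √0.257083 = 0.507.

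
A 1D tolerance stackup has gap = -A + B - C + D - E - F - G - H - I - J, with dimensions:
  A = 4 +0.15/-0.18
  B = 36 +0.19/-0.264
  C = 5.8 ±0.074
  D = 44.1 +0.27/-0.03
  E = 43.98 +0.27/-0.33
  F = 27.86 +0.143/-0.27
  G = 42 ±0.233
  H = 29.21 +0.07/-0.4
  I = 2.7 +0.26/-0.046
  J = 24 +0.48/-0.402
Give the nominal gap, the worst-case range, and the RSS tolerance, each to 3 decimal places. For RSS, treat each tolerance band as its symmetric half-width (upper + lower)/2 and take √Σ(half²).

Stack each dimension's contribution:
  -A: nom -4.000 → Σnom=-4.000; wc +0.180/-0.150 → slack +0.180/-0.150; half-tol=0.165, Σhalf²=0.027225
  +B: nom +36.000 → Σnom=32.000; wc +0.190/-0.264 → slack +0.370/-0.414; half-tol=0.227, Σhalf²=0.078754
  -C: nom -5.800 → Σnom=26.200; wc +0.074/-0.074 → slack +0.444/-0.488; half-tol=0.074, Σhalf²=0.084230
  +D: nom +44.100 → Σnom=70.300; wc +0.270/-0.030 → slack +0.714/-0.518; half-tol=0.150, Σhalf²=0.106730
  -E: nom -43.980 → Σnom=26.320; wc +0.330/-0.270 → slack +1.044/-0.788; half-tol=0.300, Σhalf²=0.196730
  -F: nom -27.860 → Σnom=-1.540; wc +0.270/-0.143 → slack +1.314/-0.931; half-tol=0.207, Σhalf²=0.239372
  -G: nom -42.000 → Σnom=-43.540; wc +0.233/-0.233 → slack +1.547/-1.164; half-tol=0.233, Σhalf²=0.293661
  -H: nom -29.210 → Σnom=-72.750; wc +0.400/-0.070 → slack +1.947/-1.234; half-tol=0.235, Σhalf²=0.348886
  -I: nom -2.700 → Σnom=-75.450; wc +0.046/-0.260 → slack +1.993/-1.494; half-tol=0.153, Σhalf²=0.372295
  -J: nom -24.000 → Σnom=-99.450; wc +0.402/-0.480 → slack +2.395/-1.974; half-tol=0.441, Σhalf²=0.566776
Nominal = -99.450. Worst-case = [-99.450 - 1.974, -99.450 + 2.395] = [-101.424, -97.055]. RSS = √0.566776 = 0.753.

nominal=-99.450 wc=[-101.424,-97.055] rss=0.753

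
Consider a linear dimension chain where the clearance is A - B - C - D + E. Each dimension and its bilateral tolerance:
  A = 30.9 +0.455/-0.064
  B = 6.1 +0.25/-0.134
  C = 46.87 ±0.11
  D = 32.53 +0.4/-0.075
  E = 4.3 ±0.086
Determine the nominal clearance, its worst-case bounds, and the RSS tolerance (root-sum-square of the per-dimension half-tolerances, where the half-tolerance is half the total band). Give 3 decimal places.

nominal=-50.300 wc=[-51.210,-49.440] rss=0.424

Stack each dimension's contribution:
  +A: nom +30.900 → Σnom=30.900; wc +0.455/-0.064 → slack +0.455/-0.064; half-tol=0.260, Σhalf²=0.067340
  -B: nom -6.100 → Σnom=24.800; wc +0.134/-0.250 → slack +0.589/-0.314; half-tol=0.192, Σhalf²=0.104204
  -C: nom -46.870 → Σnom=-22.070; wc +0.110/-0.110 → slack +0.699/-0.424; half-tol=0.110, Σhalf²=0.116304
  -D: nom -32.530 → Σnom=-54.600; wc +0.075/-0.400 → slack +0.774/-0.824; half-tol=0.238, Σhalf²=0.172710
  +E: nom +4.300 → Σnom=-50.300; wc +0.086/-0.086 → slack +0.860/-0.910; half-tol=0.086, Σhalf²=0.180106
Nominal = -50.300. Worst-case = [-50.300 - 0.910, -50.300 + 0.860] = [-51.210, -49.440]. RSS = √0.180106 = 0.424.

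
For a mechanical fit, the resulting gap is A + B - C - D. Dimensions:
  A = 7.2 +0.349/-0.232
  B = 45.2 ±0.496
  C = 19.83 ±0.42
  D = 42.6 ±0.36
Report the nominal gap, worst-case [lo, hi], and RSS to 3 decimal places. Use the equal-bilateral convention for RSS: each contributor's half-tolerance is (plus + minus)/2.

Stack each dimension's contribution:
  +A: nom +7.200 → Σnom=7.200; wc +0.349/-0.232 → slack +0.349/-0.232; half-tol=0.290, Σhalf²=0.084390
  +B: nom +45.200 → Σnom=52.400; wc +0.496/-0.496 → slack +0.845/-0.728; half-tol=0.496, Σhalf²=0.330406
  -C: nom -19.830 → Σnom=32.570; wc +0.420/-0.420 → slack +1.265/-1.148; half-tol=0.420, Σhalf²=0.506806
  -D: nom -42.600 → Σnom=-10.030; wc +0.360/-0.360 → slack +1.625/-1.508; half-tol=0.360, Σhalf²=0.636406
Nominal = -10.030. Worst-case = [-10.030 - 1.508, -10.030 + 1.625] = [-11.538, -8.405]. RSS = √0.636406 = 0.798.

nominal=-10.030 wc=[-11.538,-8.405] rss=0.798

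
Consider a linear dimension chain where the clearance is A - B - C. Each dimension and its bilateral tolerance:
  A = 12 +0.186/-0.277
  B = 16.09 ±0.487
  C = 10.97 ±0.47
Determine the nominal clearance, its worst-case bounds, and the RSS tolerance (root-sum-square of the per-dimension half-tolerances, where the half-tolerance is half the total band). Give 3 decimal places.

nominal=-15.060 wc=[-16.294,-13.917] rss=0.715

Stack each dimension's contribution:
  +A: nom +12.000 → Σnom=12.000; wc +0.186/-0.277 → slack +0.186/-0.277; half-tol=0.232, Σhalf²=0.053592
  -B: nom -16.090 → Σnom=-4.090; wc +0.487/-0.487 → slack +0.673/-0.764; half-tol=0.487, Σhalf²=0.290761
  -C: nom -10.970 → Σnom=-15.060; wc +0.470/-0.470 → slack +1.143/-1.234; half-tol=0.470, Σhalf²=0.511661
Nominal = -15.060. Worst-case = [-15.060 - 1.234, -15.060 + 1.143] = [-16.294, -13.917]. RSS = √0.511661 = 0.715.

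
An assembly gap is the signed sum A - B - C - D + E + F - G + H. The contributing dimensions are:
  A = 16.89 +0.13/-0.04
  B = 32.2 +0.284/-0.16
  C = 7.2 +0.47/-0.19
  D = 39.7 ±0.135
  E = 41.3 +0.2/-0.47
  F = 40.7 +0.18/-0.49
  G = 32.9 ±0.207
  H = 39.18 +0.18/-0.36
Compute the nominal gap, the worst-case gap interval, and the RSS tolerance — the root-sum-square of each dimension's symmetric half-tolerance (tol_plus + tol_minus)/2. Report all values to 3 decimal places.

nominal=26.070 wc=[23.614,27.452] rss=0.724

Stack each dimension's contribution:
  +A: nom +16.890 → Σnom=16.890; wc +0.130/-0.040 → slack +0.130/-0.040; half-tol=0.085, Σhalf²=0.007225
  -B: nom -32.200 → Σnom=-15.310; wc +0.160/-0.284 → slack +0.290/-0.324; half-tol=0.222, Σhalf²=0.056509
  -C: nom -7.200 → Σnom=-22.510; wc +0.190/-0.470 → slack +0.480/-0.794; half-tol=0.330, Σhalf²=0.165409
  -D: nom -39.700 → Σnom=-62.210; wc +0.135/-0.135 → slack +0.615/-0.929; half-tol=0.135, Σhalf²=0.183634
  +E: nom +41.300 → Σnom=-20.910; wc +0.200/-0.470 → slack +0.815/-1.399; half-tol=0.335, Σhalf²=0.295859
  +F: nom +40.700 → Σnom=19.790; wc +0.180/-0.490 → slack +0.995/-1.889; half-tol=0.335, Σhalf²=0.408084
  -G: nom -32.900 → Σnom=-13.110; wc +0.207/-0.207 → slack +1.202/-2.096; half-tol=0.207, Σhalf²=0.450933
  +H: nom +39.180 → Σnom=26.070; wc +0.180/-0.360 → slack +1.382/-2.456; half-tol=0.270, Σhalf²=0.523833
Nominal = 26.070. Worst-case = [26.070 - 2.456, 26.070 + 1.382] = [23.614, 27.452]. RSS = √0.523833 = 0.724.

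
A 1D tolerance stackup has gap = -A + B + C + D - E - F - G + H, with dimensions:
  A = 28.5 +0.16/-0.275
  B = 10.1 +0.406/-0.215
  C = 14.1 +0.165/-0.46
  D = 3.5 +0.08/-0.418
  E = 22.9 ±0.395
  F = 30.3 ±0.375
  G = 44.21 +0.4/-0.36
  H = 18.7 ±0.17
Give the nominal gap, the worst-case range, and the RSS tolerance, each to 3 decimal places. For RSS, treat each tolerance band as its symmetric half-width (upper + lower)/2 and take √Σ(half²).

nominal=-79.510 wc=[-82.103,-77.284] rss=0.879

Stack each dimension's contribution:
  -A: nom -28.500 → Σnom=-28.500; wc +0.275/-0.160 → slack +0.275/-0.160; half-tol=0.218, Σhalf²=0.047306
  +B: nom +10.100 → Σnom=-18.400; wc +0.406/-0.215 → slack +0.681/-0.375; half-tol=0.310, Σhalf²=0.143717
  +C: nom +14.100 → Σnom=-4.300; wc +0.165/-0.460 → slack +0.846/-0.835; half-tol=0.312, Σhalf²=0.241373
  +D: nom +3.500 → Σnom=-0.800; wc +0.080/-0.418 → slack +0.926/-1.253; half-tol=0.249, Σhalf²=0.303374
  -E: nom -22.900 → Σnom=-23.700; wc +0.395/-0.395 → slack +1.321/-1.648; half-tol=0.395, Σhalf²=0.459399
  -F: nom -30.300 → Σnom=-54.000; wc +0.375/-0.375 → slack +1.696/-2.023; half-tol=0.375, Σhalf²=0.600024
  -G: nom -44.210 → Σnom=-98.210; wc +0.360/-0.400 → slack +2.056/-2.423; half-tol=0.380, Σhalf²=0.744424
  +H: nom +18.700 → Σnom=-79.510; wc +0.170/-0.170 → slack +2.226/-2.593; half-tol=0.170, Σhalf²=0.773324
Nominal = -79.510. Worst-case = [-79.510 - 2.593, -79.510 + 2.226] = [-82.103, -77.284]. RSS = √0.773324 = 0.879.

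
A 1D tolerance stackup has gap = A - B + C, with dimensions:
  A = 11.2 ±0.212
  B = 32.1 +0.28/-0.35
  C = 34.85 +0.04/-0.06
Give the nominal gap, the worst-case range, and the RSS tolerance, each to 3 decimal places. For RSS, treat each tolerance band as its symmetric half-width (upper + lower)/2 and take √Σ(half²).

Stack each dimension's contribution:
  +A: nom +11.200 → Σnom=11.200; wc +0.212/-0.212 → slack +0.212/-0.212; half-tol=0.212, Σhalf²=0.044944
  -B: nom -32.100 → Σnom=-20.900; wc +0.350/-0.280 → slack +0.562/-0.492; half-tol=0.315, Σhalf²=0.144169
  +C: nom +34.850 → Σnom=13.950; wc +0.040/-0.060 → slack +0.602/-0.552; half-tol=0.050, Σhalf²=0.146669
Nominal = 13.950. Worst-case = [13.950 - 0.552, 13.950 + 0.602] = [13.398, 14.552]. RSS = √0.146669 = 0.383.

nominal=13.950 wc=[13.398,14.552] rss=0.383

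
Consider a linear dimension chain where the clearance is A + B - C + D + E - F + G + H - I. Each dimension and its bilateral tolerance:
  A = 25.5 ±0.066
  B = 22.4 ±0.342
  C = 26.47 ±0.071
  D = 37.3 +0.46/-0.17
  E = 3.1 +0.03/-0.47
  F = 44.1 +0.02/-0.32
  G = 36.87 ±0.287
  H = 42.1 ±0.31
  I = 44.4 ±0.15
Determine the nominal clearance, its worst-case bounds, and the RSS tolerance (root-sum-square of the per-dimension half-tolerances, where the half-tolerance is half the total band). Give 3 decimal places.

nominal=52.300 wc=[50.414,54.336] rss=0.720

Stack each dimension's contribution:
  +A: nom +25.500 → Σnom=25.500; wc +0.066/-0.066 → slack +0.066/-0.066; half-tol=0.066, Σhalf²=0.004356
  +B: nom +22.400 → Σnom=47.900; wc +0.342/-0.342 → slack +0.408/-0.408; half-tol=0.342, Σhalf²=0.121320
  -C: nom -26.470 → Σnom=21.430; wc +0.071/-0.071 → slack +0.479/-0.479; half-tol=0.071, Σhalf²=0.126361
  +D: nom +37.300 → Σnom=58.730; wc +0.460/-0.170 → slack +0.939/-0.649; half-tol=0.315, Σhalf²=0.225586
  +E: nom +3.100 → Σnom=61.830; wc +0.030/-0.470 → slack +0.969/-1.119; half-tol=0.250, Σhalf²=0.288086
  -F: nom -44.100 → Σnom=17.730; wc +0.320/-0.020 → slack +1.289/-1.139; half-tol=0.170, Σhalf²=0.316986
  +G: nom +36.870 → Σnom=54.600; wc +0.287/-0.287 → slack +1.576/-1.426; half-tol=0.287, Σhalf²=0.399355
  +H: nom +42.100 → Σnom=96.700; wc +0.310/-0.310 → slack +1.886/-1.736; half-tol=0.310, Σhalf²=0.495455
  -I: nom -44.400 → Σnom=52.300; wc +0.150/-0.150 → slack +2.036/-1.886; half-tol=0.150, Σhalf²=0.517955
Nominal = 52.300. Worst-case = [52.300 - 1.886, 52.300 + 2.036] = [50.414, 54.336]. RSS = √0.517955 = 0.720.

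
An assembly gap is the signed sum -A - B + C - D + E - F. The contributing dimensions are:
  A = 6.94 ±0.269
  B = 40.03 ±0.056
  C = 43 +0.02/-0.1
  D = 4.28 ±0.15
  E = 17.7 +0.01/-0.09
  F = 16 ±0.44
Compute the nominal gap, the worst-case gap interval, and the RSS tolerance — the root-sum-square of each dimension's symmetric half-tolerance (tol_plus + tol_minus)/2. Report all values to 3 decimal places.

Stack each dimension's contribution:
  -A: nom -6.940 → Σnom=-6.940; wc +0.269/-0.269 → slack +0.269/-0.269; half-tol=0.269, Σhalf²=0.072361
  -B: nom -40.030 → Σnom=-46.970; wc +0.056/-0.056 → slack +0.325/-0.325; half-tol=0.056, Σhalf²=0.075497
  +C: nom +43.000 → Σnom=-3.970; wc +0.020/-0.100 → slack +0.345/-0.425; half-tol=0.060, Σhalf²=0.079097
  -D: nom -4.280 → Σnom=-8.250; wc +0.150/-0.150 → slack +0.495/-0.575; half-tol=0.150, Σhalf²=0.101597
  +E: nom +17.700 → Σnom=9.450; wc +0.010/-0.090 → slack +0.505/-0.665; half-tol=0.050, Σhalf²=0.104097
  -F: nom -16.000 → Σnom=-6.550; wc +0.440/-0.440 → slack +0.945/-1.105; half-tol=0.440, Σhalf²=0.297697
Nominal = -6.550. Worst-case = [-6.550 - 1.105, -6.550 + 0.945] = [-7.655, -5.605]. RSS = √0.297697 = 0.546.

nominal=-6.550 wc=[-7.655,-5.605] rss=0.546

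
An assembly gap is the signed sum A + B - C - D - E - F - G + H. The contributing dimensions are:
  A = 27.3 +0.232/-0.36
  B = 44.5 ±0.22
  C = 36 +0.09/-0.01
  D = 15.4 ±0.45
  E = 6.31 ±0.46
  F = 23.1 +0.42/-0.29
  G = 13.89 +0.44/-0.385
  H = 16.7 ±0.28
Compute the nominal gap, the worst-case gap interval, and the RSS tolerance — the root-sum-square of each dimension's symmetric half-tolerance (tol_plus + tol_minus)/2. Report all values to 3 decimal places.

Stack each dimension's contribution:
  +A: nom +27.300 → Σnom=27.300; wc +0.232/-0.360 → slack +0.232/-0.360; half-tol=0.296, Σhalf²=0.087616
  +B: nom +44.500 → Σnom=71.800; wc +0.220/-0.220 → slack +0.452/-0.580; half-tol=0.220, Σhalf²=0.136016
  -C: nom -36.000 → Σnom=35.800; wc +0.010/-0.090 → slack +0.462/-0.670; half-tol=0.050, Σhalf²=0.138516
  -D: nom -15.400 → Σnom=20.400; wc +0.450/-0.450 → slack +0.912/-1.120; half-tol=0.450, Σhalf²=0.341016
  -E: nom -6.310 → Σnom=14.090; wc +0.460/-0.460 → slack +1.372/-1.580; half-tol=0.460, Σhalf²=0.552616
  -F: nom -23.100 → Σnom=-9.010; wc +0.290/-0.420 → slack +1.662/-2.000; half-tol=0.355, Σhalf²=0.678641
  -G: nom -13.890 → Σnom=-22.900; wc +0.385/-0.440 → slack +2.047/-2.440; half-tol=0.412, Σhalf²=0.848797
  +H: nom +16.700 → Σnom=-6.200; wc +0.280/-0.280 → slack +2.327/-2.720; half-tol=0.280, Σhalf²=0.927197
Nominal = -6.200. Worst-case = [-6.200 - 2.720, -6.200 + 2.327] = [-8.920, -3.873]. RSS = √0.927197 = 0.963.

nominal=-6.200 wc=[-8.920,-3.873] rss=0.963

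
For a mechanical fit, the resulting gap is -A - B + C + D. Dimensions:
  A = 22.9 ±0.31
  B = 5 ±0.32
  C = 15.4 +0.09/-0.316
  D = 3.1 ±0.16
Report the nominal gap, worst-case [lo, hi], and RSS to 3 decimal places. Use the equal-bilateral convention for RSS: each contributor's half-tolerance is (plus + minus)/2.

nominal=-9.400 wc=[-10.506,-8.520] rss=0.515

Stack each dimension's contribution:
  -A: nom -22.900 → Σnom=-22.900; wc +0.310/-0.310 → slack +0.310/-0.310; half-tol=0.310, Σhalf²=0.096100
  -B: nom -5.000 → Σnom=-27.900; wc +0.320/-0.320 → slack +0.630/-0.630; half-tol=0.320, Σhalf²=0.198500
  +C: nom +15.400 → Σnom=-12.500; wc +0.090/-0.316 → slack +0.720/-0.946; half-tol=0.203, Σhalf²=0.239709
  +D: nom +3.100 → Σnom=-9.400; wc +0.160/-0.160 → slack +0.880/-1.106; half-tol=0.160, Σhalf²=0.265309
Nominal = -9.400. Worst-case = [-9.400 - 1.106, -9.400 + 0.880] = [-10.506, -8.520]. RSS = √0.265309 = 0.515.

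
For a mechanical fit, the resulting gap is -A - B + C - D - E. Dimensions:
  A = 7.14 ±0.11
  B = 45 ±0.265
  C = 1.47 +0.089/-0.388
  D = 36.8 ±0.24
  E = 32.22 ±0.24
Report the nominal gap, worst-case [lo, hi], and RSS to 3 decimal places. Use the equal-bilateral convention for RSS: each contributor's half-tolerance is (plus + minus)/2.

Stack each dimension's contribution:
  -A: nom -7.140 → Σnom=-7.140; wc +0.110/-0.110 → slack +0.110/-0.110; half-tol=0.110, Σhalf²=0.012100
  -B: nom -45.000 → Σnom=-52.140; wc +0.265/-0.265 → slack +0.375/-0.375; half-tol=0.265, Σhalf²=0.082325
  +C: nom +1.470 → Σnom=-50.670; wc +0.089/-0.388 → slack +0.464/-0.763; half-tol=0.238, Σhalf²=0.139207
  -D: nom -36.800 → Σnom=-87.470; wc +0.240/-0.240 → slack +0.704/-1.003; half-tol=0.240, Σhalf²=0.196807
  -E: nom -32.220 → Σnom=-119.690; wc +0.240/-0.240 → slack +0.944/-1.243; half-tol=0.240, Σhalf²=0.254407
Nominal = -119.690. Worst-case = [-119.690 - 1.243, -119.690 + 0.944] = [-120.933, -118.746]. RSS = √0.254407 = 0.504.

nominal=-119.690 wc=[-120.933,-118.746] rss=0.504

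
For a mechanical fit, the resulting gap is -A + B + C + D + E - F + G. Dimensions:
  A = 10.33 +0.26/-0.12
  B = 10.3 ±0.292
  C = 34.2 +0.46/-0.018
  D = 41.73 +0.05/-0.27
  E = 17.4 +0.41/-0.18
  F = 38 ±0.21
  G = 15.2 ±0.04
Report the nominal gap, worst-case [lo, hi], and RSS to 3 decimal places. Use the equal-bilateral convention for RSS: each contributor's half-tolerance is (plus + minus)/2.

nominal=70.500 wc=[69.230,72.082] rss=0.580

Stack each dimension's contribution:
  -A: nom -10.330 → Σnom=-10.330; wc +0.120/-0.260 → slack +0.120/-0.260; half-tol=0.190, Σhalf²=0.036100
  +B: nom +10.300 → Σnom=-0.030; wc +0.292/-0.292 → slack +0.412/-0.552; half-tol=0.292, Σhalf²=0.121364
  +C: nom +34.200 → Σnom=34.170; wc +0.460/-0.018 → slack +0.872/-0.570; half-tol=0.239, Σhalf²=0.178485
  +D: nom +41.730 → Σnom=75.900; wc +0.050/-0.270 → slack +0.922/-0.840; half-tol=0.160, Σhalf²=0.204085
  +E: nom +17.400 → Σnom=93.300; wc +0.410/-0.180 → slack +1.332/-1.020; half-tol=0.295, Σhalf²=0.291110
  -F: nom -38.000 → Σnom=55.300; wc +0.210/-0.210 → slack +1.542/-1.230; half-tol=0.210, Σhalf²=0.335210
  +G: nom +15.200 → Σnom=70.500; wc +0.040/-0.040 → slack +1.582/-1.270; half-tol=0.040, Σhalf²=0.336810
Nominal = 70.500. Worst-case = [70.500 - 1.270, 70.500 + 1.582] = [69.230, 72.082]. RSS = √0.336810 = 0.580.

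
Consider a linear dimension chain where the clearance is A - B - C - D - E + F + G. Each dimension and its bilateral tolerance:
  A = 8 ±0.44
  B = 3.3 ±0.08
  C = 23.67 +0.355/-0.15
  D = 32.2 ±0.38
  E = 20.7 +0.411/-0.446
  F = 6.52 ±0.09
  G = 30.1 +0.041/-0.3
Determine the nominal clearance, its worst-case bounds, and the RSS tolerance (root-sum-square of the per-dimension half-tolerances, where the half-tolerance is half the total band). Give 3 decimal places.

Stack each dimension's contribution:
  +A: nom +8.000 → Σnom=8.000; wc +0.440/-0.440 → slack +0.440/-0.440; half-tol=0.440, Σhalf²=0.193600
  -B: nom -3.300 → Σnom=4.700; wc +0.080/-0.080 → slack +0.520/-0.520; half-tol=0.080, Σhalf²=0.200000
  -C: nom -23.670 → Σnom=-18.970; wc +0.150/-0.355 → slack +0.670/-0.875; half-tol=0.253, Σhalf²=0.263756
  -D: nom -32.200 → Σnom=-51.170; wc +0.380/-0.380 → slack +1.050/-1.255; half-tol=0.380, Σhalf²=0.408156
  -E: nom -20.700 → Σnom=-71.870; wc +0.446/-0.411 → slack +1.496/-1.666; half-tol=0.428, Σhalf²=0.591769
  +F: nom +6.520 → Σnom=-65.350; wc +0.090/-0.090 → slack +1.586/-1.756; half-tol=0.090, Σhalf²=0.599869
  +G: nom +30.100 → Σnom=-35.250; wc +0.041/-0.300 → slack +1.627/-2.056; half-tol=0.170, Σhalf²=0.628939
Nominal = -35.250. Worst-case = [-35.250 - 2.056, -35.250 + 1.627] = [-37.306, -33.623]. RSS = √0.628939 = 0.793.

nominal=-35.250 wc=[-37.306,-33.623] rss=0.793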